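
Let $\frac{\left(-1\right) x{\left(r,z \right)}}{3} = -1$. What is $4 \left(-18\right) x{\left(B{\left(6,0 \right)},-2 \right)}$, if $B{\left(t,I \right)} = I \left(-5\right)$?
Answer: $-216$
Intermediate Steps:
$B{\left(t,I \right)} = - 5 I$
$x{\left(r,z \right)} = 3$ ($x{\left(r,z \right)} = \left(-3\right) \left(-1\right) = 3$)
$4 \left(-18\right) x{\left(B{\left(6,0 \right)},-2 \right)} = 4 \left(-18\right) 3 = \left(-72\right) 3 = -216$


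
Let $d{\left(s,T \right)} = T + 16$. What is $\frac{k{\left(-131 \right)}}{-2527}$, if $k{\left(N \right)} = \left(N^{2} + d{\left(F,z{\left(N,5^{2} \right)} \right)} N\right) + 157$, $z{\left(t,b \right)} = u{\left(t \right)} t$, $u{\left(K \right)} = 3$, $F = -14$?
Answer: $- \frac{66705}{2527} \approx -26.397$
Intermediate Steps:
$z{\left(t,b \right)} = 3 t$
$d{\left(s,T \right)} = 16 + T$
$k{\left(N \right)} = 157 + N^{2} + N \left(16 + 3 N\right)$ ($k{\left(N \right)} = \left(N^{2} + \left(16 + 3 N\right) N\right) + 157 = \left(N^{2} + N \left(16 + 3 N\right)\right) + 157 = 157 + N^{2} + N \left(16 + 3 N\right)$)
$\frac{k{\left(-131 \right)}}{-2527} = \frac{157 + 4 \left(-131\right)^{2} + 16 \left(-131\right)}{-2527} = \left(157 + 4 \cdot 17161 - 2096\right) \left(- \frac{1}{2527}\right) = \left(157 + 68644 - 2096\right) \left(- \frac{1}{2527}\right) = 66705 \left(- \frac{1}{2527}\right) = - \frac{66705}{2527}$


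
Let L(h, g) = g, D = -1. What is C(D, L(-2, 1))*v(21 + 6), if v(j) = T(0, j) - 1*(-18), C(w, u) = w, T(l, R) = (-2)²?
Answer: -22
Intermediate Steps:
T(l, R) = 4
v(j) = 22 (v(j) = 4 - 1*(-18) = 4 + 18 = 22)
C(D, L(-2, 1))*v(21 + 6) = -1*22 = -22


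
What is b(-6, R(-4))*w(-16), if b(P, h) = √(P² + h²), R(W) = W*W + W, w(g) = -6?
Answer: -36*√5 ≈ -80.498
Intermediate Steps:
R(W) = W + W² (R(W) = W² + W = W + W²)
b(-6, R(-4))*w(-16) = √((-6)² + (-4*(1 - 4))²)*(-6) = √(36 + (-4*(-3))²)*(-6) = √(36 + 12²)*(-6) = √(36 + 144)*(-6) = √180*(-6) = (6*√5)*(-6) = -36*√5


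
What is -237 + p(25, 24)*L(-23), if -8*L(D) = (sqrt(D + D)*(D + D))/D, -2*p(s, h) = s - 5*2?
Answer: -237 + 15*I*sqrt(46)/8 ≈ -237.0 + 12.717*I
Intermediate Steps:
p(s, h) = 5 - s/2 (p(s, h) = -(s - 5*2)/2 = -(s - 10)/2 = -(-10 + s)/2 = 5 - s/2)
L(D) = -sqrt(2)*sqrt(D)/4 (L(D) = -sqrt(D + D)*(D + D)/(8*D) = -sqrt(2*D)*(2*D)/(8*D) = -(sqrt(2)*sqrt(D))*(2*D)/(8*D) = -2*sqrt(2)*D**(3/2)/(8*D) = -sqrt(2)*sqrt(D)/4)
-237 + p(25, 24)*L(-23) = -237 + (5 - 1/2*25)*(-sqrt(2)*sqrt(-23)/4) = -237 + (5 - 25/2)*(-sqrt(2)*I*sqrt(23)/4) = -237 - (-15)*I*sqrt(46)/8 = -237 + 15*I*sqrt(46)/8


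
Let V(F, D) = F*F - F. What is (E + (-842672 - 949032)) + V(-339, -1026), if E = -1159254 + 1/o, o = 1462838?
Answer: -4148166790923/1462838 ≈ -2.8357e+6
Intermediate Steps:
V(F, D) = F² - F
E = -1695800802851/1462838 (E = -1159254 + 1/1462838 = -1695800802851/1462838 ≈ -1.1593e+6)
(E + (-842672 - 949032)) + V(-339, -1026) = (-1695800802851/1462838 + (-842672 - 949032)) - 339*(-1 - 339) = (-1695800802851/1462838 - 1791704) - 339*(-340) = -4316773498803/1462838 + 115260 = -4148166790923/1462838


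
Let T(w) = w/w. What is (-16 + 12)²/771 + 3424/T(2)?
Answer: 2639920/771 ≈ 3424.0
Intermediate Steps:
T(w) = 1
(-16 + 12)²/771 + 3424/T(2) = (-16 + 12)²/771 + 3424/1 = (-4)²*(1/771) + 3424*1 = 16*(1/771) + 3424 = 16/771 + 3424 = 2639920/771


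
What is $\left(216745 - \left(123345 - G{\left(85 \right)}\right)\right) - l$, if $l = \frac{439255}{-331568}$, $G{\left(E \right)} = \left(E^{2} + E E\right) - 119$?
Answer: $\frac{35720591463}{331568} \approx 1.0773 \cdot 10^{5}$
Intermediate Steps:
$G{\left(E \right)} = -119 + 2 E^{2}$ ($G{\left(E \right)} = \left(E^{2} + E^{2}\right) - 119 = 2 E^{2} - 119 = -119 + 2 E^{2}$)
$l = - \frac{439255}{331568}$ ($l = 439255 \left(- \frac{1}{331568}\right) = - \frac{439255}{331568} \approx -1.3248$)
$\left(216745 - \left(123345 - G{\left(85 \right)}\right)\right) - l = \left(216745 - \left(123345 - \left(-119 + 2 \cdot 85^{2}\right)\right)\right) - - \frac{439255}{331568} = \left(216745 - \left(123345 - \left(-119 + 2 \cdot 7225\right)\right)\right) + \frac{439255}{331568} = \left(216745 - \left(123345 - \left(-119 + 14450\right)\right)\right) + \frac{439255}{331568} = \left(216745 - \left(123345 - 14331\right)\right) + \frac{439255}{331568} = \left(216745 - 109014\right) + \frac{439255}{331568} = 107731 + \frac{439255}{331568} = \frac{35720591463}{331568}$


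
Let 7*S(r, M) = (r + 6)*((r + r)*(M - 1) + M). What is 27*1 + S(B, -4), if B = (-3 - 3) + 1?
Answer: 235/7 ≈ 33.571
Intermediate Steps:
B = -5 (B = -6 + 1 = -5)
S(r, M) = (6 + r)*(M + 2*r*(-1 + M))/7 (S(r, M) = ((r + 6)*((r + r)*(M - 1) + M))/7 = ((6 + r)*((2*r)*(-1 + M) + M))/7 = ((6 + r)*(2*r*(-1 + M) + M))/7 = ((6 + r)*(M + 2*r*(-1 + M)))/7 = (6 + r)*(M + 2*r*(-1 + M))/7)
27*1 + S(B, -4) = 27*1 + (-12/7*(-5) - 2/7*(-5)² + (6/7)*(-4) + (2/7)*(-4)*(-5)² + (13/7)*(-4)*(-5)) = 27 + (60/7 - 2/7*25 - 24/7 + (2/7)*(-4)*25 + 260/7) = 27 + (60/7 - 50/7 - 24/7 - 200/7 + 260/7) = 27 + 46/7 = 235/7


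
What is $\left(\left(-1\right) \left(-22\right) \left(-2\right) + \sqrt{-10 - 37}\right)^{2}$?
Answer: $\left(44 - i \sqrt{47}\right)^{2} \approx 1889.0 - 603.3 i$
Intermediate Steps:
$\left(\left(-1\right) \left(-22\right) \left(-2\right) + \sqrt{-10 - 37}\right)^{2} = \left(22 \left(-2\right) + \sqrt{-47}\right)^{2} = \left(-44 + i \sqrt{47}\right)^{2}$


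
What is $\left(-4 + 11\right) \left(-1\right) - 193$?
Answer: $-200$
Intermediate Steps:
$\left(-4 + 11\right) \left(-1\right) - 193 = 7 \left(-1\right) - 193 = -7 - 193 = -200$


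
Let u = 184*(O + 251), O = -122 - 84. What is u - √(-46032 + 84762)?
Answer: 8280 - √38730 ≈ 8083.2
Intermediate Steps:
O = -206
u = 8280 (u = 184*(-206 + 251) = 184*45 = 8280)
u - √(-46032 + 84762) = 8280 - √(-46032 + 84762) = 8280 - √38730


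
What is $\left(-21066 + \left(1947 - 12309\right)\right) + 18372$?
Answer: $-13056$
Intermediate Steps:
$\left(-21066 + \left(1947 - 12309\right)\right) + 18372 = \left(-21066 - 10362\right) + 18372 = -31428 + 18372 = -13056$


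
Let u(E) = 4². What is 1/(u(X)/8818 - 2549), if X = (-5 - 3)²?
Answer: -4409/11238533 ≈ -0.00039231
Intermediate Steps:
X = 64 (X = (-8)² = 64)
u(E) = 16
1/(u(X)/8818 - 2549) = 1/(16/8818 - 2549) = 1/(16*(1/8818) - 2549) = 1/(8/4409 - 2549) = 1/(-11238533/4409) = -4409/11238533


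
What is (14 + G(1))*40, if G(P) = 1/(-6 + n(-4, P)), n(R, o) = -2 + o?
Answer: 3880/7 ≈ 554.29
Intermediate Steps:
G(P) = 1/(-8 + P) (G(P) = 1/(-6 + (-2 + P)) = 1/(-8 + P))
(14 + G(1))*40 = (14 + 1/(-8 + 1))*40 = (14 + 1/(-7))*40 = (14 - ⅐)*40 = (97/7)*40 = 3880/7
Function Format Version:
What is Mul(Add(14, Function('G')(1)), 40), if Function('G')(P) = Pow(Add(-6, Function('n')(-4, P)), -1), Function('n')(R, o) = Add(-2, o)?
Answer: Rational(3880, 7) ≈ 554.29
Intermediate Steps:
Function('G')(P) = Pow(Add(-8, P), -1) (Function('G')(P) = Pow(Add(-6, Add(-2, P)), -1) = Pow(Add(-8, P), -1))
Mul(Add(14, Function('G')(1)), 40) = Mul(Add(14, Pow(Add(-8, 1), -1)), 40) = Mul(Add(14, Pow(-7, -1)), 40) = Mul(Add(14, Rational(-1, 7)), 40) = Mul(Rational(97, 7), 40) = Rational(3880, 7)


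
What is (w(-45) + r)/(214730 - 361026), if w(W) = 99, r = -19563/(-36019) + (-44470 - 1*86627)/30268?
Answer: -103802236149/159495277467232 ≈ -0.00065082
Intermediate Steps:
r = -4129849959/1090223092 (r = -19563*(-1/36019) + (-44470 - 86627)*(1/30268) = 19563/36019 - 131097*1/30268 = 19563/36019 - 131097/30268 = -4129849959/1090223092 ≈ -3.7881)
(w(-45) + r)/(214730 - 361026) = (99 - 4129849959/1090223092)/(214730 - 361026) = (103802236149/1090223092)/(-146296) = (103802236149/1090223092)*(-1/146296) = -103802236149/159495277467232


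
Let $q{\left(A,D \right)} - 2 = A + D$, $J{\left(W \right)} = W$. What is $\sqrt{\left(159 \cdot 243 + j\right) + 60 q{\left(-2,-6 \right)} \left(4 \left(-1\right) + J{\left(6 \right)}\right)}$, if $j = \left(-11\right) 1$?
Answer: $\sqrt{37906} \approx 194.69$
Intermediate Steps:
$q{\left(A,D \right)} = 2 + A + D$ ($q{\left(A,D \right)} = 2 + \left(A + D\right) = 2 + A + D$)
$j = -11$
$\sqrt{\left(159 \cdot 243 + j\right) + 60 q{\left(-2,-6 \right)} \left(4 \left(-1\right) + J{\left(6 \right)}\right)} = \sqrt{\left(159 \cdot 243 - 11\right) + 60 \left(2 - 2 - 6\right) \left(4 \left(-1\right) + 6\right)} = \sqrt{\left(38637 - 11\right) + 60 \left(-6\right) \left(-4 + 6\right)} = \sqrt{38626 - 720} = \sqrt{37906}$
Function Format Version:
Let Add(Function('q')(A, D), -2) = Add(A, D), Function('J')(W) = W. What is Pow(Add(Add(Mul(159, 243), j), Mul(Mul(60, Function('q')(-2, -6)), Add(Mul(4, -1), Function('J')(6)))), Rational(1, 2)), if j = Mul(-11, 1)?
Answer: Pow(37906, Rational(1, 2)) ≈ 194.69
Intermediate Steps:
Function('q')(A, D) = Add(2, A, D) (Function('q')(A, D) = Add(2, Add(A, D)) = Add(2, A, D))
j = -11
Pow(Add(Add(Mul(159, 243), j), Mul(Mul(60, Function('q')(-2, -6)), Add(Mul(4, -1), Function('J')(6)))), Rational(1, 2)) = Pow(Add(Add(Mul(159, 243), -11), Mul(Mul(60, Add(2, -2, -6)), Add(Mul(4, -1), 6))), Rational(1, 2)) = Pow(Add(Add(38637, -11), Mul(Mul(60, -6), Add(-4, 6))), Rational(1, 2)) = Pow(Add(38626, Mul(-360, 2)), Rational(1, 2)) = Pow(Add(38626, -720), Rational(1, 2)) = Pow(37906, Rational(1, 2))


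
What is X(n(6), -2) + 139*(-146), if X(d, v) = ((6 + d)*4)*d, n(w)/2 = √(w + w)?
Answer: -20102 + 96*√3 ≈ -19936.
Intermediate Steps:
n(w) = 2*√2*√w (n(w) = 2*√(w + w) = 2*√(2*w) = 2*(√2*√w) = 2*√2*√w)
X(d, v) = d*(24 + 4*d) (X(d, v) = (24 + 4*d)*d = d*(24 + 4*d))
X(n(6), -2) + 139*(-146) = 4*(2*√2*√6)*(6 + 2*√2*√6) + 139*(-146) = 4*(4*√3)*(6 + 4*√3) - 20294 = 16*√3*(6 + 4*√3) - 20294 = -20294 + 16*√3*(6 + 4*√3)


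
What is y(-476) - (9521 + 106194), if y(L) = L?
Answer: -116191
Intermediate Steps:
y(-476) - (9521 + 106194) = -476 - (9521 + 106194) = -476 - 1*115715 = -476 - 115715 = -116191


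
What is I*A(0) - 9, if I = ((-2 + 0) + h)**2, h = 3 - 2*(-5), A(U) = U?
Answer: -9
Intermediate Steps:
h = 13 (h = 3 + 10 = 13)
I = 121 (I = ((-2 + 0) + 13)**2 = (-2 + 13)**2 = 11**2 = 121)
I*A(0) - 9 = 121*0 - 9 = 0 - 9 = -9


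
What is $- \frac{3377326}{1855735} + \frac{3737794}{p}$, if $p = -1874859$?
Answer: $- \frac{270782963176}{71004927885} \approx -3.8136$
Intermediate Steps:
$- \frac{3377326}{1855735} + \frac{3737794}{p} = - \frac{3377326}{1855735} + \frac{3737794}{-1874859} = \left(-3377326\right) \frac{1}{1855735} + 3737794 \left(- \frac{1}{1874859}\right) = - \frac{3377326}{1855735} - \frac{3737794}{1874859} = - \frac{270782963176}{71004927885}$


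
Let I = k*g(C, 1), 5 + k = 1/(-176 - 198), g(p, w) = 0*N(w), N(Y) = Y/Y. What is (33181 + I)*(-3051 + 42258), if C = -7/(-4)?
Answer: 1300927467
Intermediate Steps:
N(Y) = 1
C = 7/4 (C = -7*(-¼) = 7/4 ≈ 1.7500)
g(p, w) = 0 (g(p, w) = 0*1 = 0)
k = -1871/374 (k = -5 + 1/(-176 - 198) = -5 + 1/(-374) = -5 - 1/374 = -1871/374 ≈ -5.0027)
I = 0 (I = -1871/374*0 = 0)
(33181 + I)*(-3051 + 42258) = (33181 + 0)*(-3051 + 42258) = 33181*39207 = 1300927467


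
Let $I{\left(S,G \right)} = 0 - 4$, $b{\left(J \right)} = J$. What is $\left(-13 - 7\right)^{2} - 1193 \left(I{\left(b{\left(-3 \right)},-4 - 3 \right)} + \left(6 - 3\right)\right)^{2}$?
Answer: $-793$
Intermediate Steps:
$I{\left(S,G \right)} = -4$ ($I{\left(S,G \right)} = 0 - 4 = -4$)
$\left(-13 - 7\right)^{2} - 1193 \left(I{\left(b{\left(-3 \right)},-4 - 3 \right)} + \left(6 - 3\right)\right)^{2} = \left(-13 - 7\right)^{2} - 1193 \left(-4 + \left(6 - 3\right)\right)^{2} = \left(-20\right)^{2} - 1193 \left(-4 + 3\right)^{2} = 400 - 1193 \left(-1\right)^{2} = 400 - 1193 = -793$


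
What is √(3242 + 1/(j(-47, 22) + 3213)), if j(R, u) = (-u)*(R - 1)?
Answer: 7*√1205783319/4269 ≈ 56.939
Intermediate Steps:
j(R, u) = -u*(-1 + R) (j(R, u) = (-u)*(-1 + R) = -u*(-1 + R))
√(3242 + 1/(j(-47, 22) + 3213)) = √(3242 + 1/(22*(1 - 1*(-47)) + 3213)) = √(3242 + 1/(22*(1 + 47) + 3213)) = √(3242 + 1/(22*48 + 3213)) = √(3242 + 1/(1056 + 3213)) = √(3242 + 1/4269) = √(13840099/4269) = 7*√1205783319/4269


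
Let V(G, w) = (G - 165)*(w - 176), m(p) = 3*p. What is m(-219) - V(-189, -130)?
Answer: -108981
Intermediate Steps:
V(G, w) = (-176 + w)*(-165 + G) (V(G, w) = (-165 + G)*(-176 + w) = (-176 + w)*(-165 + G))
m(-219) - V(-189, -130) = 3*(-219) - (29040 - 176*(-189) - 165*(-130) - 189*(-130)) = -657 - (29040 + 33264 + 21450 + 24570) = -657 - 1*108324 = -657 - 108324 = -108981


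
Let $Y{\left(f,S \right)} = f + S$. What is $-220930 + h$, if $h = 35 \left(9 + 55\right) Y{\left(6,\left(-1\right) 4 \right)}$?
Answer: $-216450$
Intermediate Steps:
$Y{\left(f,S \right)} = S + f$
$h = 4480$ ($h = 35 \left(9 + 55\right) \left(\left(-1\right) 4 + 6\right) = 35 \cdot 64 \left(-4 + 6\right) = 2240 \cdot 2 = 4480$)
$-220930 + h = -220930 + 4480 = -216450$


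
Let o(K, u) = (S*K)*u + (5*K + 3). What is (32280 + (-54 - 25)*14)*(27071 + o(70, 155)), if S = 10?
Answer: 4237294776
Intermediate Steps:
o(K, u) = 3 + 5*K + 10*K*u (o(K, u) = (10*K)*u + (5*K + 3) = 10*K*u + (3 + 5*K) = 3 + 5*K + 10*K*u)
(32280 + (-54 - 25)*14)*(27071 + o(70, 155)) = (32280 + (-54 - 25)*14)*(27071 + (3 + 5*70 + 10*70*155)) = (32280 - 79*14)*(27071 + (3 + 350 + 108500)) = (32280 - 1106)*(27071 + 108853) = 31174*135924 = 4237294776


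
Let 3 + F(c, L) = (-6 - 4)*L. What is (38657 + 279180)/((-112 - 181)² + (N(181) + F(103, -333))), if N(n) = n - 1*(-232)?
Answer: 317837/89589 ≈ 3.5477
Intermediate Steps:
N(n) = 232 + n (N(n) = n + 232 = 232 + n)
F(c, L) = -3 - 10*L (F(c, L) = -3 + (-6 - 4)*L = -3 - 10*L)
(38657 + 279180)/((-112 - 181)² + (N(181) + F(103, -333))) = (38657 + 279180)/((-112 - 181)² + ((232 + 181) + (-3 - 10*(-333)))) = 317837/((-293)² + (413 + (-3 + 3330))) = 317837/(85849 + (413 + 3327)) = 317837/(85849 + 3740) = 317837/89589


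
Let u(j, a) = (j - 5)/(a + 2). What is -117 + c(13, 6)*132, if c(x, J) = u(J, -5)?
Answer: -161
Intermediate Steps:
u(j, a) = (-5 + j)/(2 + a)
c(x, J) = 5/3 - J/3 (c(x, J) = (-5 + J)/(2 - 5) = (-5 + J)/(-3) = -(-5 + J)/3 = 5/3 - J/3)
-117 + c(13, 6)*132 = -117 + (5/3 - ⅓*6)*132 = -117 + (5/3 - 2)*132 = -117 - ⅓*132 = -117 - 44 = -161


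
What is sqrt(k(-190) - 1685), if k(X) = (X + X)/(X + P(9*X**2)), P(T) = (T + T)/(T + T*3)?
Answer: I*sqrt(241747045)/379 ≈ 41.024*I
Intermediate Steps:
P(T) = 1/2 (P(T) = (2*T)/(T + 3*T) = (2*T)/((4*T)) = (2*T)*(1/(4*T)) = 1/2)
k(X) = 2*X/(1/2 + X) (k(X) = (X + X)/(X + 1/2) = (2*X)/(1/2 + X) = 2*X/(1/2 + X))
sqrt(k(-190) - 1685) = sqrt(4*(-190)/(1 + 2*(-190)) - 1685) = sqrt(4*(-190)/(1 - 380) - 1685) = sqrt(4*(-190)/(-379) - 1685) = sqrt(4*(-190)*(-1/379) - 1685) = sqrt(760/379 - 1685) = sqrt(-637855/379) = I*sqrt(241747045)/379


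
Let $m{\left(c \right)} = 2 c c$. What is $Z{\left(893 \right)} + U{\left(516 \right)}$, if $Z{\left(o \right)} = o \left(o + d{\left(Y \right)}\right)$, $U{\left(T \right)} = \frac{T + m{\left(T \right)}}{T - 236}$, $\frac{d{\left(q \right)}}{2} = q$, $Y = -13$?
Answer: $\frac{54329427}{70} \approx 7.7614 \cdot 10^{5}$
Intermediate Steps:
$m{\left(c \right)} = 2 c^{2}$
$d{\left(q \right)} = 2 q$
$U{\left(T \right)} = \frac{T + 2 T^{2}}{-236 + T}$ ($U{\left(T \right)} = \frac{T + 2 T^{2}}{T - 236} = \frac{T + 2 T^{2}}{-236 + T}$)
$Z{\left(o \right)} = o \left(-26 + o\right)$ ($Z{\left(o \right)} = o \left(o + 2 \left(-13\right)\right) = o \left(o - 26\right) = o \left(-26 + o\right)$)
$Z{\left(893 \right)} + U{\left(516 \right)} = 893 \left(-26 + 893\right) + \frac{516 \left(1 + 2 \cdot 516\right)}{-236 + 516} = 893 \cdot 867 + \frac{516 \left(1 + 1032\right)}{280} = 774231 + 516 \cdot \frac{1}{280} \cdot 1033 = 774231 + \frac{133257}{70} = \frac{54329427}{70}$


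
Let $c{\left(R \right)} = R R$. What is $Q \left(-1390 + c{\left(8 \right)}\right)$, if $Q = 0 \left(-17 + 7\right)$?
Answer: $0$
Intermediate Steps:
$c{\left(R \right)} = R^{2}$
$Q = 0$ ($Q = 0 \left(-10\right) = 0$)
$Q \left(-1390 + c{\left(8 \right)}\right) = 0 \left(-1390 + 8^{2}\right) = 0 \left(-1390 + 64\right) = 0 \left(-1326\right) = 0$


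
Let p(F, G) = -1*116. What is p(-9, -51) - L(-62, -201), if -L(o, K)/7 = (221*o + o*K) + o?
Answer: -9230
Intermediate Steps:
L(o, K) = -1554*o - 7*K*o (L(o, K) = -7*((221*o + o*K) + o) = -7*((221*o + K*o) + o) = -7*(222*o + K*o) = -1554*o - 7*K*o)
p(F, G) = -116
p(-9, -51) - L(-62, -201) = -116 - (-7)*(-62)*(222 - 201) = -116 - (-7)*(-62)*21 = -116 - 1*9114 = -116 - 9114 = -9230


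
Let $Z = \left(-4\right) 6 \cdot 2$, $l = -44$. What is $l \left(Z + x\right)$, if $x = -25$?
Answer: $3212$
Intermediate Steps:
$Z = -48$ ($Z = \left(-24\right) 2 = -48$)
$l \left(Z + x\right) = - 44 \left(-48 - 25\right) = \left(-44\right) \left(-73\right) = 3212$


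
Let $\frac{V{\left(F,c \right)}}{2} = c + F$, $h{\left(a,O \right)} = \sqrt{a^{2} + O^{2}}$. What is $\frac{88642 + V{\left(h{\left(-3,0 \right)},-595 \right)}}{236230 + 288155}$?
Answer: $\frac{87458}{524385} \approx 0.16678$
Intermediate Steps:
$h{\left(a,O \right)} = \sqrt{O^{2} + a^{2}}$
$V{\left(F,c \right)} = 2 F + 2 c$ ($V{\left(F,c \right)} = 2 \left(c + F\right) = 2 \left(F + c\right) = 2 F + 2 c$)
$\frac{88642 + V{\left(h{\left(-3,0 \right)},-595 \right)}}{236230 + 288155} = \frac{88642 + \left(2 \sqrt{0^{2} + \left(-3\right)^{2}} + 2 \left(-595\right)\right)}{236230 + 288155} = \frac{88642 - \left(1190 - 2 \sqrt{0 + 9}\right)}{524385} = \left(88642 - \left(1190 - 2 \sqrt{9}\right)\right) \frac{1}{524385} = \left(88642 + \left(2 \cdot 3 - 1190\right)\right) \frac{1}{524385} = \left(88642 + \left(6 - 1190\right)\right) \frac{1}{524385} = \left(88642 - 1184\right) \frac{1}{524385} = 87458 \cdot \frac{1}{524385} = \frac{87458}{524385}$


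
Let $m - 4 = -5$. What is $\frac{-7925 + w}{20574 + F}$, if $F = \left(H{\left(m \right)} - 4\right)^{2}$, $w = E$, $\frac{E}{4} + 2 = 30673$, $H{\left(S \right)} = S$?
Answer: $\frac{114759}{20599} \approx 5.5711$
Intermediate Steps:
$m = -1$ ($m = 4 - 5 = -1$)
$E = 122684$ ($E = -8 + 4 \cdot 30673 = -8 + 122692 = 122684$)
$w = 122684$
$F = 25$ ($F = \left(-1 - 4\right)^{2} = \left(-5\right)^{2} = 25$)
$\frac{-7925 + w}{20574 + F} = \frac{-7925 + 122684}{20574 + 25} = \frac{114759}{20599}$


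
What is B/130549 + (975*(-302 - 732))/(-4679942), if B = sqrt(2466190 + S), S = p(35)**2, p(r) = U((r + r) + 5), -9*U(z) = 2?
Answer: 504075/2339971 + sqrt(199761394)/1174941 ≈ 0.22745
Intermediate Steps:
U(z) = -2/9 (U(z) = -1/9*2 = -2/9)
p(r) = -2/9
S = 4/81 (S = (-2/9)**2 = 4/81 ≈ 0.049383)
B = sqrt(199761394)/9 (B = sqrt(2466190 + 4/81) = sqrt(199761394/81) = sqrt(199761394)/9 ≈ 1570.4)
B/130549 + (975*(-302 - 732))/(-4679942) = (sqrt(199761394)/9)/130549 + (975*(-302 - 732))/(-4679942) = (sqrt(199761394)/9)*(1/130549) + (975*(-1034))*(-1/4679942) = sqrt(199761394)/1174941 - 1008150*(-1/4679942) = sqrt(199761394)/1174941 + 504075/2339971 = 504075/2339971 + sqrt(199761394)/1174941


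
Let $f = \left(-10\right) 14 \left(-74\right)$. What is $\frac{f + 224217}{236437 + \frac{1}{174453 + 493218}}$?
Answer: $\frac{22374322881}{22551732604} \approx 0.99213$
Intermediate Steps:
$f = 10360$ ($f = \left(-140\right) \left(-74\right) = 10360$)
$\frac{f + 224217}{236437 + \frac{1}{174453 + 493218}} = \frac{10360 + 224217}{236437 + \frac{1}{174453 + 493218}} = \frac{234577}{236437 + \frac{1}{667671}} = \frac{234577}{\frac{157862128228}{667671}} = 234577 \cdot \frac{667671}{157862128228} = \frac{22374322881}{22551732604}$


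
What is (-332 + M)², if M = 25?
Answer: 94249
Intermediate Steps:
(-332 + M)² = (-332 + 25)² = (-307)² = 94249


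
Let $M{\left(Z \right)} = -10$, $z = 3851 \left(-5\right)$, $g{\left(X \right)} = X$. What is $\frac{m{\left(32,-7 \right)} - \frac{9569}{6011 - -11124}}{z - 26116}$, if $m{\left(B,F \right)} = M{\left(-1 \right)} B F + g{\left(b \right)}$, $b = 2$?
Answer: $- \frac{38407101}{777432085} \approx -0.049403$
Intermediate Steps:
$z = -19255$
$m{\left(B,F \right)} = 2 - 10 B F$ ($m{\left(B,F \right)} = - 10 B F + 2 = 2 - 10 B F$)
$\frac{m{\left(32,-7 \right)} - \frac{9569}{6011 - -11124}}{z - 26116} = \frac{\left(2 - 320 \left(-7\right)\right) - \frac{9569}{6011 - -11124}}{-19255 - 26116} = \frac{\left(2 + 2240\right) - \frac{9569}{6011 + 11124}}{-45371} = \left(2242 - \frac{9569}{17135}\right) \left(- \frac{1}{45371}\right) = \frac{38407101}{17135} \left(- \frac{1}{45371}\right) = - \frac{38407101}{777432085}$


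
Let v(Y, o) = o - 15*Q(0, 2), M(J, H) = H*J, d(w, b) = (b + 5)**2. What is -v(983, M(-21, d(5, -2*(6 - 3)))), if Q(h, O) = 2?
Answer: 51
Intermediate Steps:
d(w, b) = (5 + b)**2
v(Y, o) = -30 + o (v(Y, o) = o - 15*2 = o - 30 = -30 + o)
-v(983, M(-21, d(5, -2*(6 - 3)))) = -(-30 + (5 - 2*(6 - 3))**2*(-21)) = -(-30 + (5 - 2*3)**2*(-21)) = -(-30 + (5 - 6)**2*(-21)) = -(-30 + (-1)**2*(-21)) = -(-30 + 1*(-21)) = -(-30 - 21) = -1*(-51) = 51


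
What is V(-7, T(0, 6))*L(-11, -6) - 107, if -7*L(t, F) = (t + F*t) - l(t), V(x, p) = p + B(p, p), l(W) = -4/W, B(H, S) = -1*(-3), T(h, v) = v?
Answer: -13648/77 ≈ -177.25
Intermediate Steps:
B(H, S) = 3
V(x, p) = 3 + p (V(x, p) = p + 3 = 3 + p)
L(t, F) = -4/(7*t) - t/7 - F*t/7 (L(t, F) = -((t + F*t) - (-4)/t)/7 = -((t + F*t) + 4/t)/7 = -(t + 4/t + F*t)/7 = -4/(7*t) - t/7 - F*t/7)
V(-7, T(0, 6))*L(-11, -6) - 107 = (3 + 6)*((⅐)*(-4 + (-11)²*(-1 - 1*(-6)))/(-11)) - 107 = 9*((⅐)*(-1/11)*(-4 + 121*(-1 + 6))) - 107 = 9*((⅐)*(-1/11)*(-4 + 121*5)) - 107 = 9*((⅐)*(-1/11)*(-4 + 605)) - 107 = 9*((⅐)*(-1/11)*601) - 107 = 9*(-601/77) - 107 = -5409/77 - 107 = -13648/77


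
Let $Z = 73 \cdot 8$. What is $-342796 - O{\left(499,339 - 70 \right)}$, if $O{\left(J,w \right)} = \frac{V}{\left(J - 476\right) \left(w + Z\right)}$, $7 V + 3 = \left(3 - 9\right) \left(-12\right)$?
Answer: $- \frac{2046834919}{5971} \approx -3.428 \cdot 10^{5}$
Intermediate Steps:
$Z = 584$
$V = \frac{69}{7}$ ($V = - \frac{3}{7} + \frac{\left(3 - 9\right) \left(-12\right)}{7} = - \frac{3}{7} + \frac{\left(-6\right) \left(-12\right)}{7} = - \frac{3}{7} + \frac{1}{7} \cdot 72 = - \frac{3}{7} + \frac{72}{7} = \frac{69}{7} \approx 9.8571$)
$O{\left(J,w \right)} = \frac{69}{7 \left(-476 + J\right) \left(584 + w\right)}$ ($O{\left(J,w \right)} = \frac{69}{7 \left(J - 476\right) \left(w + 584\right)} = \frac{69}{7 \left(-476 + J\right) \left(584 + w\right)}$)
$-342796 - O{\left(499,339 - 70 \right)} = -342796 - \frac{69}{7 \left(-277984 - 476 \left(339 - 70\right) + 584 \cdot 499 + 499 \left(339 - 70\right)\right)} = -342796 - \frac{69}{7 \left(-277984 - 476 \left(339 - 70\right) + 291416 + 499 \left(339 - 70\right)\right)} = -342796 - \frac{69}{7 \left(-277984 - 128044 + 291416 + 499 \cdot 269\right)} = -342796 - \frac{69}{7 \left(-277984 - 128044 + 291416 + 134231\right)} = -342796 - \frac{69}{7 \cdot 19619} = -342796 - \frac{69}{7} \cdot \frac{1}{19619} = -342796 - \frac{3}{5971} = - \frac{2046834919}{5971}$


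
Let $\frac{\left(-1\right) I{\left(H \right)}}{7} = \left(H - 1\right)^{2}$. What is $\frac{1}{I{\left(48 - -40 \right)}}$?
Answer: $- \frac{1}{52983} \approx -1.8874 \cdot 10^{-5}$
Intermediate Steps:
$I{\left(H \right)} = - 7 \left(-1 + H\right)^{2}$ ($I{\left(H \right)} = - 7 \left(H - 1\right)^{2} = - 7 \left(-1 + H\right)^{2}$)
$\frac{1}{I{\left(48 - -40 \right)}} = \frac{1}{\left(-7\right) \left(-1 + \left(48 - -40\right)\right)^{2}} = \frac{1}{\left(-7\right) \left(-1 + \left(48 + 40\right)\right)^{2}} = \frac{1}{\left(-7\right) \left(-1 + 88\right)^{2}} = \frac{1}{\left(-7\right) 87^{2}} = \frac{1}{\left(-7\right) 7569} = \frac{1}{-52983} = - \frac{1}{52983}$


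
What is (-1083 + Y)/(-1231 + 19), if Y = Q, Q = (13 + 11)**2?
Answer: 169/404 ≈ 0.41832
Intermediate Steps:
Q = 576 (Q = 24**2 = 576)
Y = 576
(-1083 + Y)/(-1231 + 19) = (-1083 + 576)/(-1231 + 19) = -507/(-1212) = -507*(-1/1212) = 169/404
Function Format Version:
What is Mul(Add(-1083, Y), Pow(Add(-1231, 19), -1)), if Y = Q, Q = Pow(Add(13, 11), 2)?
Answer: Rational(169, 404) ≈ 0.41832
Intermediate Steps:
Q = 576 (Q = Pow(24, 2) = 576)
Y = 576
Mul(Add(-1083, Y), Pow(Add(-1231, 19), -1)) = Mul(Add(-1083, 576), Pow(Add(-1231, 19), -1)) = Mul(-507, Pow(-1212, -1)) = Mul(-507, Rational(-1, 1212)) = Rational(169, 404)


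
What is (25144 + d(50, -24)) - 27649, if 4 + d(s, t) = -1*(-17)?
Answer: -2492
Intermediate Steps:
d(s, t) = 13 (d(s, t) = -4 - 1*(-17) = -4 + 17 = 13)
(25144 + d(50, -24)) - 27649 = (25144 + 13) - 27649 = 25157 - 27649 = -2492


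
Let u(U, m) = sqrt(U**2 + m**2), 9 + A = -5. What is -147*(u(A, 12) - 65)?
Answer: 9555 - 294*sqrt(85) ≈ 6844.5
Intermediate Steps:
A = -14 (A = -9 - 5 = -14)
-147*(u(A, 12) - 65) = -147*(sqrt((-14)**2 + 12**2) - 65) = -147*(sqrt(196 + 144) - 65) = -147*(sqrt(340) - 65) = -147*(2*sqrt(85) - 65) = -147*(-65 + 2*sqrt(85)) = 9555 - 294*sqrt(85)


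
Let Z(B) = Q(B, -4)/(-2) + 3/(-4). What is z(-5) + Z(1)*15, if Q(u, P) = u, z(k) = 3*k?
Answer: -135/4 ≈ -33.750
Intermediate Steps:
Z(B) = -¾ - B/2 (Z(B) = B/(-2) + 3/(-4) = B*(-½) + 3*(-¼) = -B/2 - ¾ = -¾ - B/2)
z(-5) + Z(1)*15 = 3*(-5) + (-¾ - ½*1)*15 = -15 + (-¾ - ½)*15 = -15 - 5/4*15 = -15 - 75/4 = -135/4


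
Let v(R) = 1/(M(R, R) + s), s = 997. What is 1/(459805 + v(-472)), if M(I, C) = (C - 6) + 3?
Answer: 522/240018211 ≈ 2.1748e-6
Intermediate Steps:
M(I, C) = -3 + C (M(I, C) = (-6 + C) + 3 = -3 + C)
v(R) = 1/(994 + R) (v(R) = 1/((-3 + R) + 997) = 1/(994 + R))
1/(459805 + v(-472)) = 1/(459805 + 1/(994 - 472)) = 1/(459805 + 1/522) = 1/(240018211/522) = 522/240018211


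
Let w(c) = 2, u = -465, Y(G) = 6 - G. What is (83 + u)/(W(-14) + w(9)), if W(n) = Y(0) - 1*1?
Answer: -382/7 ≈ -54.571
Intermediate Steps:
W(n) = 5 (W(n) = (6 - 1*0) - 1*1 = (6 + 0) - 1 = 6 - 1 = 5)
(83 + u)/(W(-14) + w(9)) = (83 - 465)/(5 + 2) = -382/7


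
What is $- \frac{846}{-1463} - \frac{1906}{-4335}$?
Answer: $\frac{6455888}{6342105} \approx 1.0179$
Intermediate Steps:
$- \frac{846}{-1463} - \frac{1906}{-4335} = \left(-846\right) \left(- \frac{1}{1463}\right) - - \frac{1906}{4335} = \frac{846}{1463} + \frac{1906}{4335} = \frac{6455888}{6342105}$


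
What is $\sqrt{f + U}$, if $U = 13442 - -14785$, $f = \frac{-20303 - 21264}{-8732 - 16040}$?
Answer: $\frac{\sqrt{4330646062523}}{12386} \approx 168.01$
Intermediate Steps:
$f = \frac{41567}{24772}$ ($f = - \frac{41567}{-24772} = \left(-41567\right) \left(- \frac{1}{24772}\right) = \frac{41567}{24772} \approx 1.678$)
$U = 28227$ ($U = 13442 + 14785 = 28227$)
$\sqrt{f + U} = \sqrt{\frac{41567}{24772} + 28227} = \sqrt{\frac{699280811}{24772}} = \frac{\sqrt{4330646062523}}{12386}$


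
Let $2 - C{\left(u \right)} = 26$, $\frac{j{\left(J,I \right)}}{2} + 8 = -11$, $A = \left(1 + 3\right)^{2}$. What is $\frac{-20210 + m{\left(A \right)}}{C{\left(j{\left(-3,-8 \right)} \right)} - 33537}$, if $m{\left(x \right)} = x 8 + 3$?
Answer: $\frac{2231}{3729} \approx 0.59828$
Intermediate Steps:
$A = 16$ ($A = 4^{2} = 16$)
$j{\left(J,I \right)} = -38$ ($j{\left(J,I \right)} = -16 + 2 \left(-11\right) = -16 - 22 = -38$)
$m{\left(x \right)} = 3 + 8 x$ ($m{\left(x \right)} = 8 x + 3 = 3 + 8 x$)
$C{\left(u \right)} = -24$ ($C{\left(u \right)} = 2 - 26 = -24$)
$\frac{-20210 + m{\left(A \right)}}{C{\left(j{\left(-3,-8 \right)} \right)} - 33537} = \frac{-20210 + \left(3 + 8 \cdot 16\right)}{-24 - 33537} = \frac{-20210 + \left(3 + 128\right)}{-33561} = \left(-20210 + 131\right) \left(- \frac{1}{33561}\right) = \left(-20079\right) \left(- \frac{1}{33561}\right) = \frac{2231}{3729}$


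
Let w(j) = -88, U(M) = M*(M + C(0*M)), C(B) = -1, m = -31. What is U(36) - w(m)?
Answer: 1348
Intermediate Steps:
U(M) = M*(-1 + M) (U(M) = M*(M - 1) = M*(-1 + M))
U(36) - w(m) = 36*(-1 + 36) - 1*(-88) = 36*35 + 88 = 1260 + 88 = 1348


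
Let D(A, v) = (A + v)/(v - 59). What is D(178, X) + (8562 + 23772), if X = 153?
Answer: 3039727/94 ≈ 32338.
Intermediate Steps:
D(A, v) = (A + v)/(-59 + v)
D(178, X) + (8562 + 23772) = (178 + 153)/(-59 + 153) + (8562 + 23772) = 331/94 + 32334 = 3039727/94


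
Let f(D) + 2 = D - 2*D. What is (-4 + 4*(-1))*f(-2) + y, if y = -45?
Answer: -45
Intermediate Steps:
f(D) = -2 - D (f(D) = -2 + (D - 2*D) = -2 - D)
(-4 + 4*(-1))*f(-2) + y = (-4 + 4*(-1))*(-2 - 1*(-2)) - 45 = (-4 - 4)*(-2 + 2) - 45 = -8*0 - 45 = 0 - 45 = -45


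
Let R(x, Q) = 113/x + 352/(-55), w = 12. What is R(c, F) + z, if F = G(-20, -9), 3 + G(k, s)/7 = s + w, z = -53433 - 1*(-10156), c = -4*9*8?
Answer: -62328661/1440 ≈ -43284.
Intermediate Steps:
c = -288 (c = -36*8 = -288)
z = -43277 (z = -53433 + 10156 = -43277)
G(k, s) = 63 + 7*s (G(k, s) = -21 + 7*(s + 12) = -21 + 7*(12 + s) = -21 + (84 + 7*s) = 63 + 7*s)
F = 0 (F = 63 + 7*(-9) = 63 - 63 = 0)
R(x, Q) = -32/5 + 113/x (R(x, Q) = 113/x + 352*(-1/55) = 113/x - 32/5 = -32/5 + 113/x)
R(c, F) + z = (-32/5 + 113/(-288)) - 43277 = (-32/5 + 113*(-1/288)) - 43277 = (-32/5 - 113/288) - 43277 = -9781/1440 - 43277 = -62328661/1440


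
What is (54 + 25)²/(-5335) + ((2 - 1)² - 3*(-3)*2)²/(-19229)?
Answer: -121934124/102586715 ≈ -1.1886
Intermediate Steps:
(54 + 25)²/(-5335) + ((2 - 1)² - 3*(-3)*2)²/(-19229) = 79²*(-1/5335) + (1² + 9*2)²*(-1/19229) = 6241*(-1/5335) + (1 + 18)²*(-1/19229) = -6241/5335 + 19²*(-1/19229) = -6241/5335 + 361*(-1/19229) = -6241/5335 - 361/19229 = -121934124/102586715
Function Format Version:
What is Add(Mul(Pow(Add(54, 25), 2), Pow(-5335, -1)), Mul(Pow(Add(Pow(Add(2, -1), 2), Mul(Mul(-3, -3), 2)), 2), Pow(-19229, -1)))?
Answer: Rational(-121934124, 102586715) ≈ -1.1886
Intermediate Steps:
Add(Mul(Pow(Add(54, 25), 2), Pow(-5335, -1)), Mul(Pow(Add(Pow(Add(2, -1), 2), Mul(Mul(-3, -3), 2)), 2), Pow(-19229, -1))) = Add(Mul(Pow(79, 2), Rational(-1, 5335)), Mul(Pow(Add(Pow(1, 2), Mul(9, 2)), 2), Rational(-1, 19229))) = Add(Mul(6241, Rational(-1, 5335)), Mul(Pow(Add(1, 18), 2), Rational(-1, 19229))) = Add(Rational(-6241, 5335), Mul(Pow(19, 2), Rational(-1, 19229))) = Add(Rational(-6241, 5335), Mul(361, Rational(-1, 19229))) = Add(Rational(-6241, 5335), Rational(-361, 19229)) = Rational(-121934124, 102586715)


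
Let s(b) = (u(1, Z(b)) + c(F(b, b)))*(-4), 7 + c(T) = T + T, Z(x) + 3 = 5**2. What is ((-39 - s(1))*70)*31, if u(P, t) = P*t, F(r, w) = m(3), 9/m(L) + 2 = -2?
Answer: 6510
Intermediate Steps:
m(L) = -9/4 (m(L) = 9/(-2 - 2) = 9/(-4) = 9*(-1/4) = -9/4)
F(r, w) = -9/4
Z(x) = 22 (Z(x) = -3 + 5**2 = -3 + 25 = 22)
c(T) = -7 + 2*T (c(T) = -7 + (T + T) = -7 + 2*T)
s(b) = -42 (s(b) = (1*22 + (-7 + 2*(-9/4)))*(-4) = (22 + (-7 - 9/2))*(-4) = (22 - 23/2)*(-4) = (21/2)*(-4) = -42)
((-39 - s(1))*70)*31 = ((-39 - 1*(-42))*70)*31 = ((-39 + 42)*70)*31 = (3*70)*31 = 210*31 = 6510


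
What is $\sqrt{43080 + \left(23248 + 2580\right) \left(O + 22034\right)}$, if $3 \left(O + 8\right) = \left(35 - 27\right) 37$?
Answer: $\frac{4 \sqrt{321456921}}{3} \approx 23906.0$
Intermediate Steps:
$O = \frac{272}{3}$ ($O = -8 + \frac{\left(35 - 27\right) 37}{3} = -8 + \frac{8 \cdot 37}{3} = -8 + \frac{1}{3} \cdot 296 = -8 + \frac{296}{3} = \frac{272}{3} \approx 90.667$)
$\sqrt{43080 + \left(23248 + 2580\right) \left(O + 22034\right)} = \sqrt{43080 + \left(23248 + 2580\right) \left(\frac{272}{3} + 22034\right)} = \sqrt{43080 + 25828 \cdot \frac{66374}{3}} = \sqrt{43080 + \frac{1714307672}{3}} = \sqrt{\frac{1714436912}{3}} = \frac{4 \sqrt{321456921}}{3}$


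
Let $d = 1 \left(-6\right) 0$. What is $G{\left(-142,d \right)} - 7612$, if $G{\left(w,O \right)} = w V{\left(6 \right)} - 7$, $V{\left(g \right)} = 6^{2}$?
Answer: $-12731$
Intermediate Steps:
$d = 0$ ($d = \left(-6\right) 0 = 0$)
$V{\left(g \right)} = 36$
$G{\left(w,O \right)} = -7 + 36 w$ ($G{\left(w,O \right)} = w 36 - 7 = 36 w - 7 = -7 + 36 w$)
$G{\left(-142,d \right)} - 7612 = \left(-7 + 36 \left(-142\right)\right) - 7612 = \left(-7 - 5112\right) - 7612 = -5119 - 7612 = -12731$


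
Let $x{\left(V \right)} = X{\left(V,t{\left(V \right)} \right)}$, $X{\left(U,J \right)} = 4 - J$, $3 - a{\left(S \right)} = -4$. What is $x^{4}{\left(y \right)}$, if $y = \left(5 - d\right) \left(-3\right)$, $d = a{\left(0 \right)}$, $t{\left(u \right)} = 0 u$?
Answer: $256$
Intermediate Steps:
$a{\left(S \right)} = 7$ ($a{\left(S \right)} = 3 - -4 = 3 + 4 = 7$)
$t{\left(u \right)} = 0$
$d = 7$
$y = 6$ ($y = \left(5 - 7\right) \left(-3\right) = \left(-2\right) \left(-3\right) = 6$)
$x{\left(V \right)} = 4$ ($x{\left(V \right)} = 4 - 0 = 4 + 0 = 4$)
$x^{4}{\left(y \right)} = 4^{4} = 256$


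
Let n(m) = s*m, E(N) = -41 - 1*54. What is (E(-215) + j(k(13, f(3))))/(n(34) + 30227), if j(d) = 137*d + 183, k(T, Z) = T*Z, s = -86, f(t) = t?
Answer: 5431/27303 ≈ 0.19892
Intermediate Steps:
E(N) = -95 (E(N) = -41 - 54 = -95)
j(d) = 183 + 137*d
n(m) = -86*m
(E(-215) + j(k(13, f(3))))/(n(34) + 30227) = (-95 + (183 + 137*(13*3)))/(-86*34 + 30227) = (-95 + (183 + 137*39))/(-2924 + 30227) = (-95 + (183 + 5343))/27303 = (-95 + 5526)*(1/27303) = 5431*(1/27303) = 5431/27303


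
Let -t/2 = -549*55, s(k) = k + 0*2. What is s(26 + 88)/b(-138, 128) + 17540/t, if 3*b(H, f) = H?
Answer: -303881/138897 ≈ -2.1878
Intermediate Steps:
b(H, f) = H/3
s(k) = k (s(k) = k + 0 = k)
t = 60390 (t = -(-1098)*55 = -2*(-30195) = 60390)
s(26 + 88)/b(-138, 128) + 17540/t = (26 + 88)/(((1/3)*(-138))) + 17540/60390 = 114/(-46) + 17540*(1/60390) = 114*(-1/46) + 1754/6039 = -57/23 + 1754/6039 = -303881/138897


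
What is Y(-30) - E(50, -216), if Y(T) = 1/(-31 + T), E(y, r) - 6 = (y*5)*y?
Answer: -762867/61 ≈ -12506.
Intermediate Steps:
E(y, r) = 6 + 5*y² (E(y, r) = 6 + (y*5)*y = 6 + (5*y)*y = 6 + 5*y²)
Y(-30) - E(50, -216) = 1/(-31 - 30) - (6 + 5*50²) = 1/(-61) - (6 + 5*2500) = -1/61 - (6 + 12500) = -1/61 - 1*12506 = -1/61 - 12506 = -762867/61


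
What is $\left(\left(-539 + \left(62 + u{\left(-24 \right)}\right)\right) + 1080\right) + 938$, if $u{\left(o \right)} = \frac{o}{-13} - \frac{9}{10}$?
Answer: $\frac{200453}{130} \approx 1541.9$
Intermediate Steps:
$u{\left(o \right)} = - \frac{9}{10} - \frac{o}{13}$ ($u{\left(o \right)} = o \left(- \frac{1}{13}\right) - \frac{9}{10} = - \frac{o}{13} - \frac{9}{10} = - \frac{9}{10} - \frac{o}{13}$)
$\left(\left(-539 + \left(62 + u{\left(-24 \right)}\right)\right) + 1080\right) + 938 = \left(\left(-539 + \left(62 - - \frac{123}{130}\right)\right) + 1080\right) + 938 = \left(\left(-539 + \left(62 + \left(- \frac{9}{10} + \frac{24}{13}\right)\right)\right) + 1080\right) + 938 = \left(\left(-539 + \left(62 + \frac{123}{130}\right)\right) + 1080\right) + 938 = \left(\left(-539 + \frac{8183}{130}\right) + 1080\right) + 938 = \left(- \frac{61887}{130} + 1080\right) + 938 = \frac{78513}{130} + 938 = \frac{200453}{130}$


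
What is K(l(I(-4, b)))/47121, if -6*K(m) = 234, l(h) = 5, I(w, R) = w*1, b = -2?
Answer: -13/15707 ≈ -0.00082766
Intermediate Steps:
I(w, R) = w
K(m) = -39 (K(m) = -⅙*234 = -39)
K(l(I(-4, b)))/47121 = -39/47121 = -39*1/47121 = -13/15707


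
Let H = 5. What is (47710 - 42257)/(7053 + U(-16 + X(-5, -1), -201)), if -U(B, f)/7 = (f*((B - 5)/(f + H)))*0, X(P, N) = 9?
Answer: 5453/7053 ≈ 0.77315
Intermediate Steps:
U(B, f) = 0 (U(B, f) = -7*f*((B - 5)/(f + 5))*0 = -7*f*((-5 + B)/(5 + f))*0 = -7*f*(-5 + B)/(5 + f)*0 = -7*0 = 0)
(47710 - 42257)/(7053 + U(-16 + X(-5, -1), -201)) = (47710 - 42257)/(7053 + 0) = 5453/7053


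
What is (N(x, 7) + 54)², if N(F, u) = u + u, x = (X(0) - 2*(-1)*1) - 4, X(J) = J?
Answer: 4624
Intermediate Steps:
x = -2 (x = (0 - 2*(-1)*1) - 4 = (0 + 2*1) - 4 = (0 + 2) - 4 = 2 - 4 = -2)
N(F, u) = 2*u
(N(x, 7) + 54)² = (2*7 + 54)² = (14 + 54)² = 68² = 4624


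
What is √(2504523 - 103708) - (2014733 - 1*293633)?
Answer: -1721100 + √2400815 ≈ -1.7196e+6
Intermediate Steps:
√(2504523 - 103708) - (2014733 - 1*293633) = √2400815 - (2014733 - 293633) = √2400815 - 1*1721100 = √2400815 - 1721100 = -1721100 + √2400815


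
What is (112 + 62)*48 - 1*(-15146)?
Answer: 23498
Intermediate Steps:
(112 + 62)*48 - 1*(-15146) = 174*48 + 15146 = 8352 + 15146 = 23498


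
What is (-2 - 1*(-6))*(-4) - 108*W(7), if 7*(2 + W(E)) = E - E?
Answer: 200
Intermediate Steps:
W(E) = -2 (W(E) = -2 + (E - E)/7 = -2 + (⅐)*0 = -2 + 0 = -2)
(-2 - 1*(-6))*(-4) - 108*W(7) = (-2 - 1*(-6))*(-4) - 108*(-2) = (-2 + 6)*(-4) + 216 = 4*(-4) + 216 = -16 + 216 = 200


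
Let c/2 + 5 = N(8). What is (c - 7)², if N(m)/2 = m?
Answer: 225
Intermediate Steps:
N(m) = 2*m
c = 22 (c = -10 + 2*(2*8) = -10 + 2*16 = -10 + 32 = 22)
(c - 7)² = (22 - 7)² = 15² = 225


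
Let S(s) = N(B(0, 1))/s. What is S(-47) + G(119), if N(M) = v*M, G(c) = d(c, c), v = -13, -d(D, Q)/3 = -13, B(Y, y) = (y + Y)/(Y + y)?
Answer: 1846/47 ≈ 39.277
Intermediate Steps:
B(Y, y) = 1 (B(Y, y) = (Y + y)/(Y + y) = 1)
d(D, Q) = 39 (d(D, Q) = -3*(-13) = 39)
G(c) = 39
N(M) = -13*M
S(s) = -13/s (S(s) = (-13*1)/s = -13/s)
S(-47) + G(119) = -13/(-47) + 39 = -13*(-1/47) + 39 = 13/47 + 39 = 1846/47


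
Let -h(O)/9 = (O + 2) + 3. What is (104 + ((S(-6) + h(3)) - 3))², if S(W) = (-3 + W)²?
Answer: 12100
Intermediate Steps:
h(O) = -45 - 9*O (h(O) = -9*((O + 2) + 3) = -9*((2 + O) + 3) = -9*(5 + O) = -45 - 9*O)
(104 + ((S(-6) + h(3)) - 3))² = (104 + (((-3 - 6)² + (-45 - 9*3)) - 3))² = (104 + (((-9)² + (-45 - 27)) - 3))² = (104 + ((81 - 72) - 3))² = (104 + (9 - 3))² = (104 + 6)² = 110² = 12100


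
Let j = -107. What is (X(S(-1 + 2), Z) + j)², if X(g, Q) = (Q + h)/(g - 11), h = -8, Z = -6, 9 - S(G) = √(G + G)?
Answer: 8747 + 1302*√2 ≈ 10588.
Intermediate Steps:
S(G) = 9 - √2*√G (S(G) = 9 - √(G + G) = 9 - √(2*G) = 9 - √2*√G)
X(g, Q) = (-8 + Q)/(-11 + g) (X(g, Q) = (Q - 8)/(g - 11) = (-8 + Q)/(-11 + g))
(X(S(-1 + 2), Z) + j)² = ((-8 - 6)/(-11 + (9 - √2*√(-1 + 2))) - 107)² = (-14/(-11 + (9 - √2*√1)) - 107)² = (-14/(-11 + (9 - 1*√2*1)) - 107)² = (-14/(-11 + (9 - √2)) - 107)² = (-14/(-2 - √2) - 107)² = (-107 - 14/(-2 - √2))²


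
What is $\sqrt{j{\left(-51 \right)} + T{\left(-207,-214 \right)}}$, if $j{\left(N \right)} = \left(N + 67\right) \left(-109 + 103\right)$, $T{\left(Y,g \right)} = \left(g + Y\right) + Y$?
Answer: $2 i \sqrt{181} \approx 26.907 i$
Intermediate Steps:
$T{\left(Y,g \right)} = g + 2 Y$ ($T{\left(Y,g \right)} = \left(Y + g\right) + Y = g + 2 Y$)
$j{\left(N \right)} = -402 - 6 N$ ($j{\left(N \right)} = \left(67 + N\right) \left(-6\right) = -402 - 6 N$)
$\sqrt{j{\left(-51 \right)} + T{\left(-207,-214 \right)}} = \sqrt{\left(-402 - -306\right) + \left(-214 + 2 \left(-207\right)\right)} = \sqrt{\left(-402 + 306\right) - 628} = \sqrt{-96 - 628} = \sqrt{-724} = 2 i \sqrt{181}$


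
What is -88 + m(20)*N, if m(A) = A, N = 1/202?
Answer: -8878/101 ≈ -87.901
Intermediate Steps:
N = 1/202 ≈ 0.0049505
-88 + m(20)*N = -88 + 20*(1/202) = -88 + 10/101 = -8878/101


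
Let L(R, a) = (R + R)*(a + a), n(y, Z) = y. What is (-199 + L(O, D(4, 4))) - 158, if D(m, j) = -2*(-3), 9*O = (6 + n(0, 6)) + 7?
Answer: -967/3 ≈ -322.33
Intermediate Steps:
O = 13/9 (O = ((6 + 0) + 7)/9 = (6 + 7)/9 = (⅑)*13 = 13/9 ≈ 1.4444)
D(m, j) = 6
L(R, a) = 4*R*a (L(R, a) = (2*R)*(2*a) = 4*R*a)
(-199 + L(O, D(4, 4))) - 158 = (-199 + 4*(13/9)*6) - 158 = (-199 + 104/3) - 158 = -493/3 - 158 = -967/3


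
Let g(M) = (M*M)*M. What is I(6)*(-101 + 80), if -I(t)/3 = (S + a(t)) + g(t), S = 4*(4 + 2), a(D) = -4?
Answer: 14868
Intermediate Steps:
S = 24 (S = 4*6 = 24)
g(M) = M³ (g(M) = M²*M = M³)
I(t) = -60 - 3*t³ (I(t) = -3*((24 - 4) + t³) = -3*(20 + t³) = -60 - 3*t³)
I(6)*(-101 + 80) = (-60 - 3*6³)*(-101 + 80) = (-60 - 3*216)*(-21) = (-60 - 648)*(-21) = -708*(-21) = 14868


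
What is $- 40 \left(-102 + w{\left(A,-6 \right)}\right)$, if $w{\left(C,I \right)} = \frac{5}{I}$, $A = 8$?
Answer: $\frac{12340}{3} \approx 4113.3$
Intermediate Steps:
$- 40 \left(-102 + w{\left(A,-6 \right)}\right) = - 40 \left(-102 + \frac{5}{-6}\right) = - 40 \left(-102 + 5 \left(- \frac{1}{6}\right)\right) = - 40 \left(-102 - \frac{5}{6}\right) = \left(-40\right) \left(- \frac{617}{6}\right) = \frac{12340}{3}$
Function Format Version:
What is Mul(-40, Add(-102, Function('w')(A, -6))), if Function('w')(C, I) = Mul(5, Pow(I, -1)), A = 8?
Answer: Rational(12340, 3) ≈ 4113.3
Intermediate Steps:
Mul(-40, Add(-102, Function('w')(A, -6))) = Mul(-40, Add(-102, Mul(5, Pow(-6, -1)))) = Mul(-40, Add(-102, Mul(5, Rational(-1, 6)))) = Mul(-40, Add(-102, Rational(-5, 6))) = Mul(-40, Rational(-617, 6)) = Rational(12340, 3)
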